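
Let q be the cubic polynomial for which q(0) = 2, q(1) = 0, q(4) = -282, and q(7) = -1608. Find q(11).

-6400

Write q(u) = au^3 + bu^2 + cu + d. Substituting each data point gives a linear system:
  d = 2
  a + b + c + d = 0
  64a + 16b + 4c + d = -282
  343a + 49b + 7c + d = -1608
Solving the system yields a = -5, b = 2, c = 1, d = 2.
So q(u) = -5u^3 + 2u^2 + u + 2.
Then q(11) = -6400.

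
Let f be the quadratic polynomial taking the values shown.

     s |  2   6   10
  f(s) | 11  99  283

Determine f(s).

Using the Lagrange interpolation formula with nodes 2, 6, 10:
  L_0(s) = (s - 6)(s - 10) / 32
  L_1(s) = (s - 2)(s - 10) / -16
  L_2(s) = (s - 2)(s - 6) / 32
Then f(s) = 11·L_0(s) + 99·L_1(s) + 283·L_2(s).
Expanding and collecting terms gives f(s) = 3s^2 - 2s + 3.
Check: f(10) = 283. ✓

f(s) = 3s^2 - 2s + 3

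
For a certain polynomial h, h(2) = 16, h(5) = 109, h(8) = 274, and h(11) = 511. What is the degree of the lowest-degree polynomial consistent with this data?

Forward differences of the values at t = 2, 5, 8, 11:
  h  : 16  109  274  511
  Δ  : 93  165  237
  Δ^2: 72  72
  Δ^3: 0
The second differences are constant (72) and nonzero, while all higher differences vanish, so the minimal degree is 2.

2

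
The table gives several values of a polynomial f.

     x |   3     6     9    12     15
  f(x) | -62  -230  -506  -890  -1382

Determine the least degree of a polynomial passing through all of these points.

Forward differences of the values at x = 3, 6, 9, 12, 15:
  f  : -62  -230  -506  -890  -1382
  Δ  : -168  -276  -384  -492
  Δ^2: -108  -108  -108
  Δ^3: 0  0
  Δ^4: 0
The second differences are constant (-108) and nonzero, while all higher differences vanish, so the minimal degree is 2.

2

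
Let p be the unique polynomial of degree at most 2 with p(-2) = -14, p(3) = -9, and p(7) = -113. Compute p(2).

Using the Lagrange interpolation formula with nodes -2, 3, 7:
  L_0(s) = (s - 3)(s - 7) / 45
  L_1(s) = (s + 2)(s - 7) / -20
  L_2(s) = (s + 2)(s - 3) / 36
Then p(s) = -14·L_0(s) - 9·L_1(s) - 113·L_2(s).
Expanding and collecting terms gives p(s) = -3s^2 + 4s + 6.
Evaluating at s = 2: p(2) = 2.

2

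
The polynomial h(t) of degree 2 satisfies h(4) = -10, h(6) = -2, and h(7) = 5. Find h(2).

Using the Lagrange interpolation formula with nodes 4, 6, 7:
  L_0(t) = (t - 6)(t - 7) / 6
  L_1(t) = (t - 4)(t - 7) / -2
  L_2(t) = (t - 4)(t - 6) / 3
Then h(t) = -10·L_0(t) - 2·L_1(t) + 5·L_2(t).
Expanding and collecting terms gives h(t) = t² - 6t - 2.
Evaluating at t = 2: h(2) = -10.

-10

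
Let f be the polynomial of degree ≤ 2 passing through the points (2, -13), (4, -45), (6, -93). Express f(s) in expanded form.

Using the Lagrange interpolation formula with nodes 2, 4, 6:
  L_0(s) = (s - 4)(s - 6) / 8
  L_1(s) = (s - 2)(s - 6) / -4
  L_2(s) = (s - 2)(s - 4) / 8
Then f(s) = -13·L_0(s) - 45·L_1(s) - 93·L_2(s).
Expanding and collecting terms gives f(s) = -2s² - 4s + 3.
Check: f(2) = -13. ✓

f(s) = -2s^2 - 4s + 3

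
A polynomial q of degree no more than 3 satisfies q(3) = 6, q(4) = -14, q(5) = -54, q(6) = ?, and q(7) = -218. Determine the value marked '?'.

-120

The 4 known points determine the degree-3 polynomial uniquely.
Write q(x) = ax^3 + bx^2 + cx + d. Substituting each data point gives a linear system:
  27a + 9b + 3c + d = 6
  64a + 16b + 4c + d = -14
  125a + 25b + 5c + d = -54
  343a + 49b + 7c + d = -218
Solving the system yields a = -1, b = 2, c = 3, d = 6.
So q(x) = -x³ + 2x² + 3x + 6.
Then q(6) = -120.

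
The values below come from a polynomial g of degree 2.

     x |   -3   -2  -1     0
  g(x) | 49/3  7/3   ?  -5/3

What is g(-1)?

-11/3

The 3 known points determine the degree-2 polynomial uniquely.
Write g(x) = ax^2 + bx + c. Substituting each data point gives a linear system:
  9a - 3b + c = 49/3
  4a - 2b + c = 7/3
  c = -5/3
Solving the system yields a = 4, b = 6, c = -5/3.
So g(x) = 4x^2 + 6x - 5/3.
Then g(-1) = -11/3.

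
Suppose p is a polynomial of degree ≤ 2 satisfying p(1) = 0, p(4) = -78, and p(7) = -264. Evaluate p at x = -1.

Forward differences of the values at x = 1, 4, 7:
  p  : 0  -78  -264
  Δ  : -78  -186
  Δ^2: -108
The second differences are constant, confirming degree 2.
Interpolating (Newton forward form) and evaluating at x = -1 gives p(-1) = -8.

-8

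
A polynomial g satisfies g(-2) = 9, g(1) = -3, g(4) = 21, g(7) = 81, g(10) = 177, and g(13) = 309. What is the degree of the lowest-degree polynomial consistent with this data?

2

Forward differences of the values at s = -2, 1, 4, 7, 10, 13:
  g  : 9  -3  21  81  177  309
  Δ  : -12  24  60  96  132
  Δ^2: 36  36  36  36
  Δ^3: 0  0  0
  Δ^4: 0  0
  Δ^5: 0
The second differences are constant (36) and nonzero, while all higher differences vanish, so the minimal degree is 2.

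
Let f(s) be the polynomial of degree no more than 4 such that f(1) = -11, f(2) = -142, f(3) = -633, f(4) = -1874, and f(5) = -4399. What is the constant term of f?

Write f(s) = as^4 + bs^3 + cs^2 + ds + e. Substituting each data point gives a linear system:
  a + b + c + d + e = -11
  16a + 8b + 4c + 2d + e = -142
  81a + 27b + 9c + 3d + e = -633
  256a + 64b + 16c + 4d + e = -1874
  625a + 125b + 25c + 5d + e = -4399
Solving the system yields a = -6, b = -5, c = 0, d = -6, e = 6.
So f(s) = -6s⁴ - 5s³ - 6s + 6.
The constant term is 6.

6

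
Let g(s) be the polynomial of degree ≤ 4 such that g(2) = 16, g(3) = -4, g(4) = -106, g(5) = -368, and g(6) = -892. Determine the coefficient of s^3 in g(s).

1

Write g(s) = as^4 + bs^3 + cs^2 + ds + e. Substituting each data point gives a linear system:
  16a + 8b + 4c + 2d + e = 16
  81a + 27b + 9c + 3d + e = -4
  256a + 64b + 16c + 4d + e = -106
  625a + 125b + 25c + 5d + e = -368
  1296a + 216b + 36c + 6d + e = -892
Solving the system yields a = -1, b = 1, c = 5, d = 1, e = 2.
So g(s) = -s^4 + s^3 + 5s^2 + s + 2.
The coefficient of s^3 is 1.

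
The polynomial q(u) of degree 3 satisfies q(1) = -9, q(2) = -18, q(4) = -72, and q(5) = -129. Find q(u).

Using the Lagrange interpolation formula with nodes 1, 2, 4, 5:
  L_0(u) = (u - 2)(u - 4)(u - 5) / -12
  L_1(u) = (u - 1)(u - 4)(u - 5) / 6
  L_2(u) = (u - 1)(u - 2)(u - 5) / -6
  L_3(u) = (u - 1)(u - 2)(u - 4) / 12
Then q(u) = -9·L_0(u) - 18·L_1(u) - 72·L_2(u) - 129·L_3(u).
Expanding and collecting terms gives q(u) = -u^3 + u^2 - 5u - 4.
Check: q(2) = -18. ✓

q(u) = -u^3 + u^2 - 5u - 4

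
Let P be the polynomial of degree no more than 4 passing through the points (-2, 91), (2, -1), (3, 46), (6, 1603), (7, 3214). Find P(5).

686

Using the Lagrange interpolation formula with nodes -2, 2, 3, 6, 7:
  L_0(u) = (u - 2)(u - 3)(u - 6)(u - 7) / 1440
  L_1(u) = (u + 2)(u - 3)(u - 6)(u - 7) / -80
  L_2(u) = (u + 2)(u - 2)(u - 6)(u - 7) / 60
  L_3(u) = (u + 2)(u - 2)(u - 3)(u - 7) / -96
  L_4(u) = (u + 2)(u - 2)(u - 3)(u - 6) / 180
Then P(u) = 91·L_0(u) - 1·L_1(u) + 46·L_2(u) + 1603·L_3(u) + 3214·L_4(u).
Expanding and collecting terms gives P(u) = 2u^4 - 5u^3 + 3u^2 - 3u + 1.
Evaluating at u = 5: P(5) = 686.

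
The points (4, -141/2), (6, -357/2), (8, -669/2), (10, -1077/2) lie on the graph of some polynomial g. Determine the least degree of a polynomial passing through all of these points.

2

Forward differences of the values at x = 4, 6, 8, 10:
  g  : -141/2  -357/2  -669/2  -1077/2
  Δ  : -108  -156  -204
  Δ^2: -48  -48
  Δ^3: 0
The second differences are constant (-48) and nonzero, while all higher differences vanish, so the minimal degree is 2.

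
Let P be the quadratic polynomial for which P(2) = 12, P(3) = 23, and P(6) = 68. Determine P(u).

P(u) = u^2 + 6u - 4

Using the Lagrange interpolation formula with nodes 2, 3, 6:
  L_0(u) = (u - 3)(u - 6) / 4
  L_1(u) = (u - 2)(u - 6) / -3
  L_2(u) = (u - 2)(u - 3) / 12
Then P(u) = 12·L_0(u) + 23·L_1(u) + 68·L_2(u).
Expanding and collecting terms gives P(u) = u^2 + 6u - 4.
Check: P(3) = 23. ✓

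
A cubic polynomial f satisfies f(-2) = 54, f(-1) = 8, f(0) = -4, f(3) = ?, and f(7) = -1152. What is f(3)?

-76

The 4 known points determine the degree-3 polynomial uniquely.
Write f(x) = ax^3 + bx^2 + cx + d. Substituting each data point gives a linear system:
  -8a + 4b - 2c + d = 54
  -a + b - c + d = 8
  d = -4
  343a + 49b + 7c + d = -1152
Solving the system yields a = -4, b = 5, c = -3, d = -4.
So f(x) = -4x³ + 5x² - 3x - 4.
Then f(3) = -76.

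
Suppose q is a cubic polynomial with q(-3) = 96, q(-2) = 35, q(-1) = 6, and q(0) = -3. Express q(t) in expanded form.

q(t) = -2t^3 + 4t^2 - 3t - 3

Using the Lagrange interpolation formula with nodes -3, -2, -1, 0:
  L_0(t) = (t + 2)(t + 1)t / -6
  L_1(t) = (t + 3)(t + 1)t / 2
  L_2(t) = (t + 3)(t + 2)t / -2
  L_3(t) = (t + 3)(t + 2)(t + 1) / 6
Then q(t) = 96·L_0(t) + 35·L_1(t) + 6·L_2(t) - 3·L_3(t).
Expanding and collecting terms gives q(t) = -2t³ + 4t² - 3t - 3.
Check: q(-1) = 6. ✓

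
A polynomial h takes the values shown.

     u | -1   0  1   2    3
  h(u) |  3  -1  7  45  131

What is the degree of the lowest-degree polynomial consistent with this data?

3

Forward differences of the values at u = -1, 0, 1, 2, 3:
  h  : 3  -1  7  45  131
  Δ  : -4  8  38  86
  Δ^2: 12  30  48
  Δ^3: 18  18
  Δ^4: 0
The third differences are constant (18) and nonzero, while all higher differences vanish, so the minimal degree is 3.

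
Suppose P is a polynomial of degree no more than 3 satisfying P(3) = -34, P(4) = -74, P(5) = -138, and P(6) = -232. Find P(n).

Using the Lagrange interpolation formula with nodes 3, 4, 5, 6:
  L_0(n) = (n - 4)(n - 5)(n - 6) / -6
  L_1(n) = (n - 3)(n - 5)(n - 6) / 2
  L_2(n) = (n - 3)(n - 4)(n - 6) / -2
  L_3(n) = (n - 3)(n - 4)(n - 5) / 6
Then P(n) = -34·L_0(n) - 74·L_1(n) - 138·L_2(n) - 232·L_3(n).
Expanding and collecting terms gives P(n) = -n^3 - 3n + 2.
Check: P(3) = -34. ✓

P(n) = -n^3 - 3n + 2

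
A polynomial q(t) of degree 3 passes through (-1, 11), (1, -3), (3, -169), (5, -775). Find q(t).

Using the Lagrange interpolation formula with nodes -1, 1, 3, 5:
  L_0(t) = (t - 1)(t - 3)(t - 5) / -48
  L_1(t) = (t + 1)(t - 3)(t - 5) / 16
  L_2(t) = (t + 1)(t - 1)(t - 5) / -16
  L_3(t) = (t + 1)(t - 1)(t - 3) / 48
Then q(t) = 11·L_0(t) - 3·L_1(t) - 169·L_2(t) - 775·L_3(t).
Expanding and collecting terms gives q(t) = -6t^3 - t^2 - t + 5.
Check: q(1) = -3. ✓

q(t) = -6t^3 - t^2 - t + 5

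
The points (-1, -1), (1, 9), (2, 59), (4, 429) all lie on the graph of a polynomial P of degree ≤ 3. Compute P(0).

Using the Lagrange interpolation formula with nodes -1, 1, 2, 4:
  L_0(s) = (s - 1)(s - 2)(s - 4) / -30
  L_1(s) = (s + 1)(s - 2)(s - 4) / 6
  L_2(s) = (s + 1)(s - 1)(s - 4) / -6
  L_3(s) = (s + 1)(s - 1)(s - 2) / 30
Then P(s) = -1·L_0(s) + 9·L_1(s) + 59·L_2(s) + 429·L_3(s).
Expanding and collecting terms gives P(s) = 6s^3 + 3s^2 - s + 1.
Evaluating at s = 0: P(0) = 1.

1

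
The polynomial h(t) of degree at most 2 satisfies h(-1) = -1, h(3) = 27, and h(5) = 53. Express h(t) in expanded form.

h(t) = t^2 + 5t + 3

Write h(t) = at^2 + bt + c. Substituting each data point gives a linear system:
  a - b + c = -1
  9a + 3b + c = 27
  25a + 5b + c = 53
Solving the system yields a = 1, b = 5, c = 3.
So h(t) = t^2 + 5t + 3.
Check: h(3) = 27. ✓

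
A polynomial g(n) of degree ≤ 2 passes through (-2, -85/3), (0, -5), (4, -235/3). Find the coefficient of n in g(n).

5/3

Write g(n) = an^2 + bn + c. Substituting each data point gives a linear system:
  4a - 2b + c = -85/3
  c = -5
  16a + 4b + c = -235/3
Solving the system yields a = -5, b = 5/3, c = -5.
So g(n) = -5n^2 + (5/3)n - 5.
The coefficient of n is 5/3.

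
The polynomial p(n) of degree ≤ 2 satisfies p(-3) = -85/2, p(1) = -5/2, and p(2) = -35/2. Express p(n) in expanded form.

p(n) = -5n^2 + 5/2

Write p(n) = an^2 + bn + c. Substituting each data point gives a linear system:
  9a - 3b + c = -85/2
  a + b + c = -5/2
  4a + 2b + c = -35/2
Solving the system yields a = -5, b = 0, c = 5/2.
So p(n) = -5n^2 + 5/2.
Check: p(2) = -35/2. ✓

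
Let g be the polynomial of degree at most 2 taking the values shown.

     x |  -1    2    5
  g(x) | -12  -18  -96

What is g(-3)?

-48

Write g(x) = ax^2 + bx + c. Substituting each data point gives a linear system:
  a - b + c = -12
  4a + 2b + c = -18
  25a + 5b + c = -96
Solving the system yields a = -4, b = 2, c = -6.
So g(x) = -4x^2 + 2x - 6.
Then g(-3) = -48.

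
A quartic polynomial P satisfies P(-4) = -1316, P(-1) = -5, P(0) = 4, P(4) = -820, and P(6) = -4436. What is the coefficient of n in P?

Write P(n) = an^4 + bn^3 + cn^2 + dn + e. Substituting each data point gives a linear system:
  256a - 64b + 16c - 4d + e = -1316
  a - b + c - d + e = -5
  e = 4
  256a + 64b + 16c + 4d + e = -820
  1296a + 216b + 36c + 6d + e = -4436
Solving the system yields a = -4, b = 4, c = -3, d = -2, e = 4.
So P(n) = -4n⁴ + 4n³ - 3n² - 2n + 4.
The coefficient of n is -2.

-2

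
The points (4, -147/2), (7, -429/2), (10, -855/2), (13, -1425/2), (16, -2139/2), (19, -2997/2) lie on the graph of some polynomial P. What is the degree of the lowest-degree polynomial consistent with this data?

Forward differences of the values at u = 4, 7, 10, 13, 16, 19:
  P  : -147/2  -429/2  -855/2  -1425/2  -2139/2  -2997/2
  Δ  : -141  -213  -285  -357  -429
  Δ^2: -72  -72  -72  -72
  Δ^3: 0  0  0
  Δ^4: 0  0
  Δ^5: 0
The second differences are constant (-72) and nonzero, while all higher differences vanish, so the minimal degree is 2.

2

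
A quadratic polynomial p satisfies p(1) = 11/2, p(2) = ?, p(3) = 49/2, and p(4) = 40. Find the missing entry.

On equispaced nodes a degree-2 polynomial has vanishing third forward difference, so
  - p(1) + 3·p(2) - 3·p(3) + p(4) = 0.
Substituting the known values and solving for p(2):
  3·p(2) = 39
  p(2) = 13.

13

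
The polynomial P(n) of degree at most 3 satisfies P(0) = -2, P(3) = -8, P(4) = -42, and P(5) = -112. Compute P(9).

-992

Write P(n) = an^3 + bn^2 + cn + d. Substituting each data point gives a linear system:
  d = -2
  27a + 9b + 3c + d = -8
  64a + 16b + 4c + d = -42
  125a + 25b + 5c + d = -112
Solving the system yields a = -2, b = 6, c = -2, d = -2.
So P(n) = -2n^3 + 6n^2 - 2n - 2.
Then P(9) = -992.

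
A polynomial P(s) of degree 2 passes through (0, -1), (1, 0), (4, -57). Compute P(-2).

Using the Lagrange interpolation formula with nodes 0, 1, 4:
  L_0(s) = (s - 1)(s - 4) / 4
  L_1(s) = s(s - 4) / -3
  L_2(s) = s(s - 1) / 12
Then P(s) = -1·L_0(s) + 0·L_1(s) - 57·L_2(s).
Expanding and collecting terms gives P(s) = -5s^2 + 6s - 1.
Evaluating at s = -2: P(-2) = -33.

-33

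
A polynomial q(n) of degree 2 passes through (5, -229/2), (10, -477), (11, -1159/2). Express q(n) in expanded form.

Write q(n) = an^2 + bn + c. Substituting each data point gives a linear system:
  25a + 5b + c = -229/2
  100a + 10b + c = -477
  121a + 11b + c = -1159/2
Solving the system yields a = -5, b = 5/2, c = -2.
So q(n) = -5n^2 + (5/2)n - 2.
Check: q(10) = -477. ✓

q(n) = -5n^2 + (5/2)n - 2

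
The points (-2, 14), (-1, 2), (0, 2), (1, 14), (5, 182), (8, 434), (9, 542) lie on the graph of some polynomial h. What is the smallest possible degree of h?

Divided differences on the nodes -2, -1, 0, 1, 5, 8, 9:
  order 0: 14  2  2  14  182  434  542
  order 1: -12  0  12  42  84  108
  order 2: 6  6  6  6  6
  order 3: 0  0  0  0
  order 4: 0  0  0
  order 5: 0  0
  order 6: 0
The order-2 divided differences are all 6 (nonzero) and every higher order vanishes, so the data lies on a polynomial of degree exactly 2.

2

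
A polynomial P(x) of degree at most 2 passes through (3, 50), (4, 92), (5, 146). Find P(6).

Using the Lagrange interpolation formula with nodes 3, 4, 5:
  L_0(x) = (x - 4)(x - 5) / 2
  L_1(x) = (x - 3)(x - 5) / -1
  L_2(x) = (x - 3)(x - 4) / 2
Then P(x) = 50·L_0(x) + 92·L_1(x) + 146·L_2(x).
Expanding and collecting terms gives P(x) = 6x² - 4.
Evaluating at x = 6: P(6) = 212.

212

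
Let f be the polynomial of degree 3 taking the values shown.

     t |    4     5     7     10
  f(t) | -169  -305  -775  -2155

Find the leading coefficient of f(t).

Write f(t) = at^3 + bt^2 + ct + d. Substituting each data point gives a linear system:
  64a + 16b + 4c + d = -169
  125a + 25b + 5c + d = -305
  343a + 49b + 7c + d = -775
  1000a + 100b + 10c + d = -2155
Solving the system yields a = -2, b = -1, c = -5, d = -5.
So f(t) = -2t³ - t² - 5t - 5.
The leading coefficient is -2.

-2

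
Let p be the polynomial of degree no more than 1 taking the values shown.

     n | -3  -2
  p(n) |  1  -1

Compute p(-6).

7

Using the Lagrange interpolation formula with nodes -3, -2:
  L_0(n) = (n + 2) / -1
  L_1(n) = (n + 3) / 1
Then p(n) = 1·L_0(n) - 1·L_1(n).
Expanding and collecting terms gives p(n) = -2n - 5.
Evaluating at n = -6: p(-6) = 7.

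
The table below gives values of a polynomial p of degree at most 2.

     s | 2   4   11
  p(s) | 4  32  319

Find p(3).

Write p(s) = as^2 + bs + c. Substituting each data point gives a linear system:
  4a + 2b + c = 4
  16a + 4b + c = 32
  121a + 11b + c = 319
Solving the system yields a = 3, b = -4, c = 0.
So p(s) = 3s^2 - 4s.
Then p(3) = 15.

15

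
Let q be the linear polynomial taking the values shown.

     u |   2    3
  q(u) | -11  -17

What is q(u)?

q(u) = -6u + 1

Write q(u) = au + b. Substituting each data point gives a linear system:
  2a + b = -11
  3a + b = -17
Solving the system yields a = -6, b = 1.
So q(u) = -6u + 1.
Check: q(3) = -17. ✓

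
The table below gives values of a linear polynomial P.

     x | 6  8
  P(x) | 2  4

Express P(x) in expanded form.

Write P(x) = ax + b. Substituting each data point gives a linear system:
  6a + b = 2
  8a + b = 4
Solving the system yields a = 1, b = -4.
So P(x) = x - 4.
Check: P(6) = 2. ✓

P(x) = x - 4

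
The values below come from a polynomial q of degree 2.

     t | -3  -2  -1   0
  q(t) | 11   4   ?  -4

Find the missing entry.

-1

The 3 known points determine the degree-2 polynomial uniquely.
Write q(t) = at^2 + bt + c. Substituting each data point gives a linear system:
  9a - 3b + c = 11
  4a - 2b + c = 4
  c = -4
Solving the system yields a = 1, b = -2, c = -4.
So q(t) = t^2 - 2t - 4.
Then q(-1) = -1.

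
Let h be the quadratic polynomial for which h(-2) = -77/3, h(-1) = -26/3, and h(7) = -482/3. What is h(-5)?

-374/3

Write h(u) = au^2 + bu + c. Substituting each data point gives a linear system:
  4a - 2b + c = -77/3
  a - b + c = -26/3
  49a + 7b + c = -482/3
Solving the system yields a = -4, b = 5, c = 1/3.
So h(u) = -4u^2 + 5u + 1/3.
Then h(-5) = -374/3.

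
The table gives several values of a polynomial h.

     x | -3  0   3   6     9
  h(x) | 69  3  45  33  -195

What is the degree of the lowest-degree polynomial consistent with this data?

3

Forward differences of the values at x = -3, 0, 3, 6, 9:
  h  : 69  3  45  33  -195
  Δ  : -66  42  -12  -228
  Δ^2: 108  -54  -216
  Δ^3: -162  -162
  Δ^4: 0
The third differences are constant (-162) and nonzero, while all higher differences vanish, so the minimal degree is 3.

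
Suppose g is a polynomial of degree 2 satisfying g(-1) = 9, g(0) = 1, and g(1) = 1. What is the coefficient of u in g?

-4

Write g(u) = au^2 + bu + c. Substituting each data point gives a linear system:
  a - b + c = 9
  c = 1
  a + b + c = 1
Solving the system yields a = 4, b = -4, c = 1.
So g(u) = 4u^2 - 4u + 1.
The coefficient of u is -4.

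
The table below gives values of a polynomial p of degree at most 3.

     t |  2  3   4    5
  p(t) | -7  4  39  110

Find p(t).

p(t) = 2t^3 - 6t^2 + 3t - 5

Write p(t) = at^3 + bt^2 + ct + d. Substituting each data point gives a linear system:
  8a + 4b + 2c + d = -7
  27a + 9b + 3c + d = 4
  64a + 16b + 4c + d = 39
  125a + 25b + 5c + d = 110
Solving the system yields a = 2, b = -6, c = 3, d = -5.
So p(t) = 2t^3 - 6t^2 + 3t - 5.
Check: p(4) = 39. ✓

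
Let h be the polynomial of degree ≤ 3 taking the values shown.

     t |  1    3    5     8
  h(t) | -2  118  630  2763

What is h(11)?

7398

Using the Lagrange interpolation formula with nodes 1, 3, 5, 8:
  L_0(t) = (t - 3)(t - 5)(t - 8) / -56
  L_1(t) = (t - 1)(t - 5)(t - 8) / 20
  L_2(t) = (t - 1)(t - 3)(t - 8) / -24
  L_3(t) = (t - 1)(t - 3)(t - 5) / 105
Then h(t) = -2·L_0(t) + 118·L_1(t) + 630·L_2(t) + 2763·L_3(t).
Expanding and collecting terms gives h(t) = 6t^3 - 5t^2 + 2t - 5.
Evaluating at t = 11: h(11) = 7398.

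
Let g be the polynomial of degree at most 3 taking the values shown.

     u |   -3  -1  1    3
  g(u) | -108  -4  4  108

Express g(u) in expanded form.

g(u) = 4u^3

Using the Lagrange interpolation formula with nodes -3, -1, 1, 3:
  L_0(u) = (u + 1)(u - 1)(u - 3) / -48
  L_1(u) = (u + 3)(u - 1)(u - 3) / 16
  L_2(u) = (u + 3)(u + 1)(u - 3) / -16
  L_3(u) = (u + 3)(u + 1)(u - 1) / 48
Then g(u) = -108·L_0(u) - 4·L_1(u) + 4·L_2(u) + 108·L_3(u).
Expanding and collecting terms gives g(u) = 4u^3.
Check: g(-3) = -108. ✓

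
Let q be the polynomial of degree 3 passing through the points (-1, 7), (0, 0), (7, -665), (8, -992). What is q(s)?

q(s) = -2s^3 + s^2 - 4s

Using the Lagrange interpolation formula with nodes -1, 0, 7, 8:
  L_0(s) = s(s - 7)(s - 8) / -72
  L_1(s) = (s + 1)(s - 7)(s - 8) / 56
  L_2(s) = (s + 1)s(s - 8) / -56
  L_3(s) = (s + 1)s(s - 7) / 72
Then q(s) = 7·L_0(s) + 0·L_1(s) - 665·L_2(s) - 992·L_3(s).
Expanding and collecting terms gives q(s) = -2s^3 + s^2 - 4s.
Check: q(7) = -665. ✓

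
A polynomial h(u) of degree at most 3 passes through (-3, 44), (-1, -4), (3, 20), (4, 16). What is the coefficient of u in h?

5

Write h(u) = au^3 + bu^2 + cu + d. Substituting each data point gives a linear system:
  -27a + 9b - 3c + d = 44
  -a + b - c + d = -4
  27a + 9b + 3c + d = 20
  64a + 16b + 4c + d = 16
Solving the system yields a = -1, b = 4, c = 5, d = -4.
So h(u) = -u^3 + 4u^2 + 5u - 4.
The coefficient of u is 5.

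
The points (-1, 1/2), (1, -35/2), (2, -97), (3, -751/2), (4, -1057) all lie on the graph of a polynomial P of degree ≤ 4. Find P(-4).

Write P(u) = au^4 + bu^3 + cu^2 + du + e. Substituting each data point gives a linear system:
  a - b + c - d + e = 1/2
  a + b + c + d + e = -35/2
  16a + 8b + 4c + 2d + e = -97
  81a + 27b + 9c + 3d + e = -751/2
  256a + 64b + 16c + 4d + e = -1057
Solving the system yields a = -3, b = -4, c = -1/2, d = -5, e = -5.
So P(u) = -3u^4 - 4u^3 - (1/2)u^2 - 5u - 5.
Then P(-4) = -505.

-505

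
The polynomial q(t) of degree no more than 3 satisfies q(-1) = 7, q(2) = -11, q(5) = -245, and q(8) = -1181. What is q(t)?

Using the Lagrange interpolation formula with nodes -1, 2, 5, 8:
  L_0(t) = (t - 2)(t - 5)(t - 8) / -162
  L_1(t) = (t + 1)(t - 5)(t - 8) / 54
  L_2(t) = (t + 1)(t - 2)(t - 8) / -54
  L_3(t) = (t + 1)(t - 2)(t - 5) / 162
Then q(t) = 7·L_0(t) - 11·L_1(t) - 245·L_2(t) - 1181·L_3(t).
Expanding and collecting terms gives q(t) = -3t³ + 6t² - 3t - 5.
Check: q(8) = -1181. ✓

q(t) = -3t^3 + 6t^2 - 3t - 5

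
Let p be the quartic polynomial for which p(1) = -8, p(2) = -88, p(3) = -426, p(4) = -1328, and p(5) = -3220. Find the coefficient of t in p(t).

-4

Write p(t) = at^4 + bt^3 + ct^2 + dt + e. Substituting each data point gives a linear system:
  a + b + c + d + e = -8
  16a + 8b + 4c + 2d + e = -88
  81a + 27b + 9c + 3d + e = -426
  256a + 64b + 16c + 4d + e = -1328
  625a + 125b + 25c + 5d + e = -3220
Solving the system yields a = -5, b = -1, c = 2, d = -4, e = 0.
So p(t) = -5t^4 - t^3 + 2t^2 - 4t.
The coefficient of t is -4.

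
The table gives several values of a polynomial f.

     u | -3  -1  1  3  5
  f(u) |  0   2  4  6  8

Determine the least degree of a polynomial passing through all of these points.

Forward differences of the values at u = -3, -1, 1, 3, 5:
  f  : 0  2  4  6  8
  Δ  : 2  2  2  2
  Δ^2: 0  0  0
  Δ^3: 0  0
  Δ^4: 0
The first differences are constant (2) and nonzero, while all higher differences vanish, so the minimal degree is 1.

1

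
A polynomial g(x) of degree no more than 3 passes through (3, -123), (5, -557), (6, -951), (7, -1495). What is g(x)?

Write g(x) = ax^3 + bx^2 + cx + d. Substituting each data point gives a linear system:
  27a + 9b + 3c + d = -123
  125a + 25b + 5c + d = -557
  216a + 36b + 6c + d = -951
  343a + 49b + 7c + d = -1495
Solving the system yields a = -4, b = -3, c = 3, d = 3.
So g(x) = -4x^3 - 3x^2 + 3x + 3.
Check: g(7) = -1495. ✓

g(x) = -4x^3 - 3x^2 + 3x + 3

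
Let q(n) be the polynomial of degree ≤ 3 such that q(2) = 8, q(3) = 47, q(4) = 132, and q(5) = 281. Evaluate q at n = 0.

Forward differences of the values at n = 2, 3, 4, 5:
  q  : 8  47  132  281
  Δ  : 39  85  149
  Δ^2: 46  64
  Δ^3: 18
The third differences are constant, confirming degree 3.
Interpolating (Newton forward form) and evaluating at n = 0 gives q(0) = -4.

-4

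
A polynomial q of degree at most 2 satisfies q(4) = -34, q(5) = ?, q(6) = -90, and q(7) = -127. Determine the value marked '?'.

-59

On equispaced nodes a degree-2 polynomial has vanishing third forward difference, so
  - q(4) + 3·q(5) - 3·q(6) + q(7) = 0.
Substituting the known values and solving for q(5):
  3·q(5) = -177
  q(5) = -59.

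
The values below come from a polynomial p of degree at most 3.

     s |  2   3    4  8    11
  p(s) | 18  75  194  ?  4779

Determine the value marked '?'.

1770

The 4 known points determine the degree-3 polynomial uniquely.
Write p(s) = as^3 + bs^2 + cs + d. Substituting each data point gives a linear system:
  8a + 4b + 2c + d = 18
  27a + 9b + 3c + d = 75
  64a + 16b + 4c + d = 194
  1331a + 121b + 11c + d = 4779
Solving the system yields a = 4, b = -5, c = 6, d = -6.
So p(s) = 4s^3 - 5s^2 + 6s - 6.
Then p(8) = 1770.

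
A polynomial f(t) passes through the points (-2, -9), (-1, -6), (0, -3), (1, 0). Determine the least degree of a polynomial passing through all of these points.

Forward differences of the values at t = -2, -1, 0, 1:
  f  : -9  -6  -3  0
  Δ  : 3  3  3
  Δ^2: 0  0
  Δ^3: 0
The first differences are constant (3) and nonzero, while all higher differences vanish, so the minimal degree is 1.

1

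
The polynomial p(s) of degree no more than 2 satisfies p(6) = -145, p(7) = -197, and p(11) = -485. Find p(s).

p(s) = -4s^2 - 1

Using the Lagrange interpolation formula with nodes 6, 7, 11:
  L_0(s) = (s - 7)(s - 11) / 5
  L_1(s) = (s - 6)(s - 11) / -4
  L_2(s) = (s - 6)(s - 7) / 20
Then p(s) = -145·L_0(s) - 197·L_1(s) - 485·L_2(s).
Expanding and collecting terms gives p(s) = -4s^2 - 1.
Check: p(7) = -197. ✓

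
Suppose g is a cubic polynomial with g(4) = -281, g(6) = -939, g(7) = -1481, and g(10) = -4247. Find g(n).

Using the Lagrange interpolation formula with nodes 4, 6, 7, 10:
  L_0(n) = (n - 6)(n - 7)(n - 10) / -36
  L_1(n) = (n - 4)(n - 7)(n - 10) / 8
  L_2(n) = (n - 4)(n - 6)(n - 10) / -9
  L_3(n) = (n - 4)(n - 6)(n - 7) / 72
Then g(n) = -281·L_0(n) - 939·L_1(n) - 1481·L_2(n) - 4247·L_3(n).
Expanding and collecting terms gives g(n) = -4n³ - 3n² + 5n + 3.
Check: g(10) = -4247. ✓

g(n) = -4n^3 - 3n^2 + 5n + 3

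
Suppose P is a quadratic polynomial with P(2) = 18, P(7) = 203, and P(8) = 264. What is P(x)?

P(x) = 4x^2 + x

Write P(x) = ax^2 + bx + c. Substituting each data point gives a linear system:
  4a + 2b + c = 18
  49a + 7b + c = 203
  64a + 8b + c = 264
Solving the system yields a = 4, b = 1, c = 0.
So P(x) = 4x² + x.
Check: P(7) = 203. ✓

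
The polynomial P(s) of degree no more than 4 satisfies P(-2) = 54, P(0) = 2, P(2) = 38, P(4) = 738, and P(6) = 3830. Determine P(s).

P(s) = 3s^4 - s^2 - 4s + 2

Write P(s) = as^4 + bs^3 + cs^2 + ds + e. Substituting each data point gives a linear system:
  16a - 8b + 4c - 2d + e = 54
  e = 2
  16a + 8b + 4c + 2d + e = 38
  256a + 64b + 16c + 4d + e = 738
  1296a + 216b + 36c + 6d + e = 3830
Solving the system yields a = 3, b = 0, c = -1, d = -4, e = 2.
So P(s) = 3s^4 - s^2 - 4s + 2.
Check: P(2) = 38. ✓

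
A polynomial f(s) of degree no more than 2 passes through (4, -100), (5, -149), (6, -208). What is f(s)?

f(s) = -5s^2 - 4s - 4

Using the Lagrange interpolation formula with nodes 4, 5, 6:
  L_0(s) = (s - 5)(s - 6) / 2
  L_1(s) = (s - 4)(s - 6) / -1
  L_2(s) = (s - 4)(s - 5) / 2
Then f(s) = -100·L_0(s) - 149·L_1(s) - 208·L_2(s).
Expanding and collecting terms gives f(s) = -5s^2 - 4s - 4.
Check: f(4) = -100. ✓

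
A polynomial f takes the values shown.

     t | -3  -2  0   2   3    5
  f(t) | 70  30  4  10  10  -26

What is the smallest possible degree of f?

Divided differences on the nodes -3, -2, 0, 2, 3, 5:
  order 0: 70  30  4  10  10  -26
  order 1: -40  -13  3  0  -18
  order 2: 9  4  -1  -6
  order 3: -1  -1  -1
  order 4: 0  0
  order 5: 0
The order-3 divided differences are all -1 (nonzero) and every higher order vanishes, so the data lies on a polynomial of degree exactly 3.

3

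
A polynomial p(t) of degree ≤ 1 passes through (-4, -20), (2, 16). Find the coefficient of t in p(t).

6

Write p(t) = at + b. Substituting each data point gives a linear system:
  -4a + b = -20
  2a + b = 16
Solving the system yields a = 6, b = 4.
So p(t) = 6t + 4.
The leading coefficient is 6.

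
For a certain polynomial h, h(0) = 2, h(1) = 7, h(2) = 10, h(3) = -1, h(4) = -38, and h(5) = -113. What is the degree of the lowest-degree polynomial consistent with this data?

3

Forward differences of the values at n = 0, 1, 2, 3, 4, 5:
  h  : 2  7  10  -1  -38  -113
  Δ  : 5  3  -11  -37  -75
  Δ^2: -2  -14  -26  -38
  Δ^3: -12  -12  -12
  Δ^4: 0  0
  Δ^5: 0
The third differences are constant (-12) and nonzero, while all higher differences vanish, so the minimal degree is 3.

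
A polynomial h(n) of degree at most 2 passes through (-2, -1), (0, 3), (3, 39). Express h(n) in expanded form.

h(n) = 2n^2 + 6n + 3

Write h(n) = an^2 + bn + c. Substituting each data point gives a linear system:
  4a - 2b + c = -1
  c = 3
  9a + 3b + c = 39
Solving the system yields a = 2, b = 6, c = 3.
So h(n) = 2n^2 + 6n + 3.
Check: h(3) = 39. ✓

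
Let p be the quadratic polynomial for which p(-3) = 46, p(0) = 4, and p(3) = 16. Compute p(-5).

Using the Lagrange interpolation formula with nodes -3, 0, 3:
  L_0(x) = x(x - 3) / 18
  L_1(x) = (x + 3)(x - 3) / -9
  L_2(x) = (x + 3)x / 18
Then p(x) = 46·L_0(x) + 4·L_1(x) + 16·L_2(x).
Expanding and collecting terms gives p(x) = 3x² - 5x + 4.
Evaluating at x = -5: p(-5) = 104.

104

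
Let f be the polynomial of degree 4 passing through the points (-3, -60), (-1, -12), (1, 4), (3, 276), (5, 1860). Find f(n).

Write f(n) = an^4 + bn^3 + cn^2 + dn + e. Substituting each data point gives a linear system:
  81a - 27b + 9c - 3d + e = -60
  a - b + c - d + e = -12
  a + b + c + d + e = 4
  81a + 27b + 9c + 3d + e = 276
  625a + 125b + 25c + 5d + e = 1860
Solving the system yields a = 2, b = 6, c = -6, d = 2, e = 0.
So f(n) = 2n^4 + 6n^3 - 6n^2 + 2n.
Check: f(-3) = -60. ✓

f(n) = 2n^4 + 6n^3 - 6n^2 + 2n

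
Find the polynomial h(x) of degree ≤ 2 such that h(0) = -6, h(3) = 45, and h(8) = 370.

h(x) = 6x^2 - x - 6

Write h(x) = ax^2 + bx + c. Substituting each data point gives a linear system:
  c = -6
  9a + 3b + c = 45
  64a + 8b + c = 370
Solving the system yields a = 6, b = -1, c = -6.
So h(x) = 6x^2 - x - 6.
Check: h(8) = 370. ✓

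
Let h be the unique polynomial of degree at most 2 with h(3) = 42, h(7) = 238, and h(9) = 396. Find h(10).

Write h(t) = at^2 + bt + c. Substituting each data point gives a linear system:
  9a + 3b + c = 42
  49a + 7b + c = 238
  81a + 9b + c = 396
Solving the system yields a = 5, b = -1, c = 0.
So h(t) = 5t² - t.
Then h(10) = 490.

490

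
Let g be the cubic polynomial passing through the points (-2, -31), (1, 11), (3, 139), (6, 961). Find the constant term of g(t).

Write g(t) = at^3 + bt^2 + ct + d. Substituting each data point gives a linear system:
  -8a + 4b - 2c + d = -31
  a + b + c + d = 11
  27a + 9b + 3c + d = 139
  216a + 36b + 6c + d = 961
Solving the system yields a = 4, b = 2, c = 4, d = 1.
So g(t) = 4t^3 + 2t^2 + 4t + 1.
The constant term is 1.

1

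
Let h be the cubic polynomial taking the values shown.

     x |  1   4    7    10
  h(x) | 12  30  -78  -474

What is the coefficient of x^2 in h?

5

Write h(x) = ax^3 + bx^2 + cx + d. Substituting each data point gives a linear system:
  a + b + c + d = 12
  64a + 16b + 4c + d = 30
  343a + 49b + 7c + d = -78
  1000a + 100b + 10c + d = -474
Solving the system yields a = -1, b = 5, c = 2, d = 6.
So h(x) = -x^3 + 5x^2 + 2x + 6.
The coefficient of x^2 is 5.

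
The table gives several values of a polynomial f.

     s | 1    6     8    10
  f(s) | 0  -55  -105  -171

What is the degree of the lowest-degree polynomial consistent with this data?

2

Divided differences on the nodes 1, 6, 8, 10:
  order 0: 0  -55  -105  -171
  order 1: -11  -25  -33
  order 2: -2  -2
  order 3: 0
The order-2 divided differences are all -2 (nonzero) and every higher order vanishes, so the data lies on a polynomial of degree exactly 2.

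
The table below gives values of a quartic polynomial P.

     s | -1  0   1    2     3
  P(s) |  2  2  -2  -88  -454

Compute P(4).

Using the Lagrange interpolation formula with nodes -1, 0, 1, 2, 3:
  L_0(s) = s(s - 1)(s - 2)(s - 3) / 24
  L_1(s) = (s + 1)(s - 1)(s - 2)(s - 3) / -6
  L_2(s) = (s + 1)s(s - 2)(s - 3) / 4
  L_3(s) = (s + 1)s(s - 1)(s - 3) / -6
  L_4(s) = (s + 1)s(s - 1)(s - 2) / 24
Then P(s) = 2·L_0(s) + 2·L_1(s) - 2·L_2(s) - 88·L_3(s) - 454·L_4(s).
Expanding and collecting terms gives P(s) = -5s^4 - 3s^3 + 3s^2 + s + 2.
Evaluating at s = 4: P(4) = -1418.

-1418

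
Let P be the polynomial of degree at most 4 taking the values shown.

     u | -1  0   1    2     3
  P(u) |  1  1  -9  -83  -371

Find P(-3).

-293

Write P(u) = au^4 + bu^3 + cu^2 + du + e. Substituting each data point gives a linear system:
  a - b + c - d + e = 1
  e = 1
  a + b + c + d + e = -9
  16a + 8b + 4c + 2d + e = -83
  81a + 27b + 9c + 3d + e = -371
Solving the system yields a = -4, b = -1, c = -1, d = -4, e = 1.
So P(u) = -4u⁴ - u³ - u² - 4u + 1.
Then P(-3) = -293.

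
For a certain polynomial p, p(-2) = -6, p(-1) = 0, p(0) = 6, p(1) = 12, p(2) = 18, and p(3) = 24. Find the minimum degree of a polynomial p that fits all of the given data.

Forward differences of the values at x = -2, -1, 0, 1, 2, 3:
  p  : -6  0  6  12  18  24
  Δ  : 6  6  6  6  6
  Δ^2: 0  0  0  0
  Δ^3: 0  0  0
  Δ^4: 0  0
  Δ^5: 0
The first differences are constant (6) and nonzero, while all higher differences vanish, so the minimal degree is 1.

1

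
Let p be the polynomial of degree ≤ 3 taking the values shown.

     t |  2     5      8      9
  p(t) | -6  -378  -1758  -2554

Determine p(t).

Using the Lagrange interpolation formula with nodes 2, 5, 8, 9:
  L_0(t) = (t - 5)(t - 8)(t - 9) / -126
  L_1(t) = (t - 2)(t - 8)(t - 9) / 36
  L_2(t) = (t - 2)(t - 5)(t - 9) / -18
  L_3(t) = (t - 2)(t - 5)(t - 8) / 28
Then p(t) = -6·L_0(t) - 378·L_1(t) - 1758·L_2(t) - 2554·L_3(t).
Expanding and collecting terms gives p(t) = -4t^3 + 4t^2 + 4t + 2.
Check: p(5) = -378. ✓

p(t) = -4t^3 + 4t^2 + 4t + 2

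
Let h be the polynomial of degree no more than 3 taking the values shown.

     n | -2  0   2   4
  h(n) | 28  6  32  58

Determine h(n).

Using the Lagrange interpolation formula with nodes -2, 0, 2, 4:
  L_0(n) = n(n - 2)(n - 4) / -48
  L_1(n) = (n + 2)(n - 2)(n - 4) / 16
  L_2(n) = (n + 2)n(n - 4) / -16
  L_3(n) = (n + 2)n(n - 2) / 48
Then h(n) = 28·L_0(n) + 6·L_1(n) + 32·L_2(n) + 58·L_3(n).
Expanding and collecting terms gives h(n) = -n^3 + 6n^2 + 5n + 6.
Check: h(2) = 32. ✓

h(n) = -n^3 + 6n^2 + 5n + 6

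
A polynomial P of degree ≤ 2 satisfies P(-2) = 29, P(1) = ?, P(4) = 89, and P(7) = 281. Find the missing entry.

The 3 known points determine the degree-2 polynomial uniquely.
Write P(t) = at^2 + bt + c. Substituting each data point gives a linear system:
  4a - 2b + c = 29
  16a + 4b + c = 89
  49a + 7b + c = 281
Solving the system yields a = 6, b = -2, c = 1.
So P(t) = 6t² - 2t + 1.
Then P(1) = 5.

5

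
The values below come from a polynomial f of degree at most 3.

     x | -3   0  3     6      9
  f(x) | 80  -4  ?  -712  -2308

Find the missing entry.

-106

The 4 known points determine the degree-3 polynomial uniquely.
Write f(x) = ax^3 + bx^2 + cx + d. Substituting each data point gives a linear system:
  -27a + 9b - 3c + d = 80
  d = -4
  216a + 36b + 6c + d = -712
  729a + 81b + 9c + d = -2308
Solving the system yields a = -3, b = -1, c = -4, d = -4.
So f(x) = -3x^3 - x^2 - 4x - 4.
Then f(3) = -106.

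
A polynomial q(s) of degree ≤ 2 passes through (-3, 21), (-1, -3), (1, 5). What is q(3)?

45

Write q(s) = as^2 + bs + c. Substituting each data point gives a linear system:
  9a - 3b + c = 21
  a - b + c = -3
  a + b + c = 5
Solving the system yields a = 4, b = 4, c = -3.
So q(s) = 4s^2 + 4s - 3.
Then q(3) = 45.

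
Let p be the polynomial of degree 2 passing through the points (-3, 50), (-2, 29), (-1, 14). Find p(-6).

149

Forward differences of the values at t = -3, -2, -1:
  p  : 50  29  14
  Δ  : -21  -15
  Δ^2: 6
The second differences are constant, confirming degree 2.
Interpolating (Newton forward form) and evaluating at t = -6 gives p(-6) = 149.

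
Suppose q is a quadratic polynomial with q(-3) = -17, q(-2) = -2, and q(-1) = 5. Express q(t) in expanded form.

Write q(t) = at^2 + bt + c. Substituting each data point gives a linear system:
  9a - 3b + c = -17
  4a - 2b + c = -2
  a - b + c = 5
Solving the system yields a = -4, b = -5, c = 4.
So q(t) = -4t^2 - 5t + 4.
Check: q(-1) = 5. ✓

q(t) = -4t^2 - 5t + 4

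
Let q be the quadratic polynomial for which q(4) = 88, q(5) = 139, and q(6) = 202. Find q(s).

q(s) = 6s^2 - 3s + 4

Using the Lagrange interpolation formula with nodes 4, 5, 6:
  L_0(s) = (s - 5)(s - 6) / 2
  L_1(s) = (s - 4)(s - 6) / -1
  L_2(s) = (s - 4)(s - 5) / 2
Then q(s) = 88·L_0(s) + 139·L_1(s) + 202·L_2(s).
Expanding and collecting terms gives q(s) = 6s^2 - 3s + 4.
Check: q(6) = 202. ✓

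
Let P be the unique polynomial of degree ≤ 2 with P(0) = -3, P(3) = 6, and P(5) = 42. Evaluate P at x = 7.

102

Using the Lagrange interpolation formula with nodes 0, 3, 5:
  L_0(x) = (x - 3)(x - 5) / 15
  L_1(x) = x(x - 5) / -6
  L_2(x) = x(x - 3) / 10
Then P(x) = -3·L_0(x) + 6·L_1(x) + 42·L_2(x).
Expanding and collecting terms gives P(x) = 3x^2 - 6x - 3.
Evaluating at x = 7: P(7) = 102.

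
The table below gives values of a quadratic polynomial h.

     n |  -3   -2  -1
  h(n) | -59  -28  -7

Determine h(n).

Write h(n) = an^2 + bn + c. Substituting each data point gives a linear system:
  9a - 3b + c = -59
  4a - 2b + c = -28
  a - b + c = -7
Solving the system yields a = -5, b = 6, c = 4.
So h(n) = -5n^2 + 6n + 4.
Check: h(-2) = -28. ✓

h(n) = -5n^2 + 6n + 4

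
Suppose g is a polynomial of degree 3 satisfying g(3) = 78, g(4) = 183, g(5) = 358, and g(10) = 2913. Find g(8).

1483

Using the Lagrange interpolation formula with nodes 3, 4, 5, 10:
  L_0(t) = (t - 4)(t - 5)(t - 10) / -14
  L_1(t) = (t - 3)(t - 5)(t - 10) / 6
  L_2(t) = (t - 3)(t - 4)(t - 10) / -10
  L_3(t) = (t - 3)(t - 4)(t - 5) / 210
Then g(t) = 78·L_0(t) + 183·L_1(t) + 358·L_2(t) + 2913·L_3(t).
Expanding and collecting terms gives g(t) = 3t³ - t² + t + 3.
Evaluating at t = 8: g(8) = 1483.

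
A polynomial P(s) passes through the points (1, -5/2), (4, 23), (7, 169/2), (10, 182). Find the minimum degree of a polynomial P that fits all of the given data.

Forward differences of the values at s = 1, 4, 7, 10:
  P  : -5/2  23  169/2  182
  Δ  : 51/2  123/2  195/2
  Δ^2: 36  36
  Δ^3: 0
The second differences are constant (36) and nonzero, while all higher differences vanish, so the minimal degree is 2.

2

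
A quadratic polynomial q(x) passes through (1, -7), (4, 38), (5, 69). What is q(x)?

Using the Lagrange interpolation formula with nodes 1, 4, 5:
  L_0(x) = (x - 4)(x - 5) / 12
  L_1(x) = (x - 1)(x - 5) / -3
  L_2(x) = (x - 1)(x - 4) / 4
Then q(x) = -7·L_0(x) + 38·L_1(x) + 69·L_2(x).
Expanding and collecting terms gives q(x) = 4x^2 - 5x - 6.
Check: q(4) = 38. ✓

q(x) = 4x^2 - 5x - 6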